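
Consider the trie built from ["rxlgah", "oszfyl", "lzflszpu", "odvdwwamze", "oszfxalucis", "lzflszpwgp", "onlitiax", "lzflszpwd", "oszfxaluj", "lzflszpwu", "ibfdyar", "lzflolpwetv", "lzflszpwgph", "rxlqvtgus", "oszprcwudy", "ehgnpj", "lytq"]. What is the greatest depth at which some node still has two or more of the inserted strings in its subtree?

10

The deepest shared node is where two words last agree before diverging.
e.g. "lzflszpwgp" and "lzflszpwgph" share the prefix "lzflszpwgp" of length 10; no pair shares a longer one.
Longest shared-prefix length: 10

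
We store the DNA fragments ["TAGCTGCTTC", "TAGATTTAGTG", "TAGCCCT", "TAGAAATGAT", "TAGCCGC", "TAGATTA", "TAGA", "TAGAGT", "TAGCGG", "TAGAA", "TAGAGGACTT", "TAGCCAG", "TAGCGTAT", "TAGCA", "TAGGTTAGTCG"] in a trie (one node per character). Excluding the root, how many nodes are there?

Trace insertions, counting only characters that open a new branch:
  "TAGCTGCTTC" → 10 new (T, A, G, C, T, G, C, T, T, C)
  "TAGATTTAGTG" → prefix "TAG" already present; 8 new (A, T, T, T, A, G, T, G)
  "TAGCCCT" → prefix "TAGC" already present; 3 new (C, C, T)
  "TAGAAATGAT" → prefix "TAGA" already present; 6 new (A, A, T, G, A, T)
  "TAGCCGC" → prefix "TAGCC" already present; 2 new (G, C)
  "TAGATTA" → prefix "TAGATT" already present; 1 new (A)
  "TAGA" → prefix "TAGA" already present; 0 new (none)
  "TAGAGT" → prefix "TAGA" already present; 2 new (G, T)
  "TAGCGG" → prefix "TAGC" already present; 2 new (G, G)
  "TAGAA" → prefix "TAGAA" already present; 0 new (none)
  "TAGAGGACTT" → prefix "TAGAG" already present; 5 new (G, A, C, T, T)
  "TAGCCAG" → prefix "TAGCC" already present; 2 new (A, G)
  "TAGCGTAT" → prefix "TAGCG" already present; 3 new (T, A, T)
  "TAGCA" → prefix "TAGC" already present; 1 new (A)
  "TAGGTTAGTCG" → prefix "TAG" already present; 8 new (G, T, T, A, G, T, C, G)
Total nodes = 10 + 8 + 3 + 6 + 2 + 1 + 0 + 2 + 2 + 0 + 5 + 2 + 3 + 1 + 8 = 53

53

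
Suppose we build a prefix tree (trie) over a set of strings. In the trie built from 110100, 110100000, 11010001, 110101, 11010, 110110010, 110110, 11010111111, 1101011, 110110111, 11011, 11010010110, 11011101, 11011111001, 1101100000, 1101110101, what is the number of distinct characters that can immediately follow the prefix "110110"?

2

Walk "110110" from the root, arriving at one node.
Characters that immediately follow "110110" among the stored strings: {0, 1}.
That node has 2 child edges.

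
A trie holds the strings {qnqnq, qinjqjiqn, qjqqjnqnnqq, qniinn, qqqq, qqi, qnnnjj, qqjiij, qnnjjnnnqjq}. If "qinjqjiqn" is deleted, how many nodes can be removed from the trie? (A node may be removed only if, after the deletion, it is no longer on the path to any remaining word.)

8

After clearing the end-marker at "qinjqjiqn", prune upward until reaching a node still needed by another word.
The suffix "injqjiqn" (8 nodes) is used only by "qinjqjiqn"; the node for "q" still has the child "n", so pruning stops there.
Nodes removed: 8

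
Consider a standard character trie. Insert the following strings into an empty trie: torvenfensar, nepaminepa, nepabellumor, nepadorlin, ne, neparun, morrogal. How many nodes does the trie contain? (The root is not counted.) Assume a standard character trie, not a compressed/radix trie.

47

Count nodes per top-level branch (shared prefixes stored once):
  'm'-branch (morrogal): 8 nodes
  'n'-branch (ne, nepabellumor, nepadorlin, nepaminepa, neparun): 27 nodes
  't'-branch (torvenfensar): 12 nodes
Sum: 47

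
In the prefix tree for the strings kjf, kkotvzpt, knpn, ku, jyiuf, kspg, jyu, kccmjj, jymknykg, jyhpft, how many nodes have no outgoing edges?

10

Leaves are exactly the stored words that no other stored word extends.
Those words: "jyhpft", "jyiuf", "jymknykg", "jyu", "kccmjj", "kjf", "kkotvzpt", "knpn", "kspg", "ku"
Leaf count: 10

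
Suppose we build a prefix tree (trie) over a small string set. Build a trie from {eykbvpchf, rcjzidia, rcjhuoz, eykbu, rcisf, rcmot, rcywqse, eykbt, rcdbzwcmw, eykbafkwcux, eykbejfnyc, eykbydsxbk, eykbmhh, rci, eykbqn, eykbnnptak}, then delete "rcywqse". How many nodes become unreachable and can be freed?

A node on "rcywqse"'s path can go only if nothing else ends at it or branches off below it.
The suffix "ywqse" (5 nodes) is used only by "rcywqse"; the node for "rc" still has the child "j", so pruning stops there.
Nodes removed: 5

5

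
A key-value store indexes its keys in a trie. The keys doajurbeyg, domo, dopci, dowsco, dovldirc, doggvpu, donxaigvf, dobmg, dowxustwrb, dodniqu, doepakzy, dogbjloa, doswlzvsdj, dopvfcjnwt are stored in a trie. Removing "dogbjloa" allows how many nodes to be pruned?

5

A node on "dogbjloa"'s path can go only if nothing else ends at it or branches off below it.
The suffix "bjloa" (5 nodes) is used only by "dogbjloa"; the node for "dog" still has the child "g", so pruning stops there.
Nodes removed: 5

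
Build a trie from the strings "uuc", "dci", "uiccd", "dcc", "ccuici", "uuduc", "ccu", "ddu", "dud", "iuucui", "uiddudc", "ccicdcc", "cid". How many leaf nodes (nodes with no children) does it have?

A leaf is a node with no children — equivalently, the end of a word that is not a proper prefix of any other stored word.
Those words: "ccicdcc", "ccuici", "cid", "dcc", "dci", "ddu", "dud", "iuucui", "uiccd", "uiddudc", "uuc", "uuduc"
Leaf count: 12

12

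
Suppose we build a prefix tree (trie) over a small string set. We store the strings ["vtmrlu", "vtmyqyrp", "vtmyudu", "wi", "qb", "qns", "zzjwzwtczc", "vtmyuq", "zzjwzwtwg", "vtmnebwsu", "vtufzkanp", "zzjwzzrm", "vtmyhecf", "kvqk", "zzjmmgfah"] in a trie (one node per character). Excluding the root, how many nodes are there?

Trace insertions, counting only characters that open a new branch:
  "vtmrlu" → 6 new (v, t, m, r, l, u)
  "vtmyqyrp" → prefix "vtm" already present; 5 new (y, q, y, r, p)
  "vtmyudu" → prefix "vtmy" already present; 3 new (u, d, u)
  "wi" → 2 new (w, i)
  "qb" → 2 new (q, b)
  "qns" → prefix "q" already present; 2 new (n, s)
  "zzjwzwtczc" → 10 new (z, z, j, w, z, w, t, c, z, c)
  "vtmyuq" → prefix "vtmyu" already present; 1 new (q)
  "zzjwzwtwg" → prefix "zzjwzwt" already present; 2 new (w, g)
  "vtmnebwsu" → prefix "vtm" already present; 6 new (n, e, b, w, s, u)
  "vtufzkanp" → prefix "vt" already present; 7 new (u, f, z, k, a, n, p)
  "zzjwzzrm" → prefix "zzjwz" already present; 3 new (z, r, m)
  "vtmyhecf" → prefix "vtmy" already present; 4 new (h, e, c, f)
  "kvqk" → 4 new (k, v, q, k)
  "zzjmmgfah" → prefix "zzj" already present; 6 new (m, m, g, f, a, h)
Total nodes = 6 + 5 + 3 + 2 + 2 + 2 + 10 + 1 + 2 + 6 + 7 + 3 + 4 + 4 + 6 = 63

63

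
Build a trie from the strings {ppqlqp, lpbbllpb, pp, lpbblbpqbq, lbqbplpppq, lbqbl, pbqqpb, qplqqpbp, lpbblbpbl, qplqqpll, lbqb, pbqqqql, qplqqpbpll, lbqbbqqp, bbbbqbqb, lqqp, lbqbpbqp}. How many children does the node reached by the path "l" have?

Walk "l" from the root, arriving at one node.
Distinct next characters after "l": b, p, q.
That node has 3 child edges.

3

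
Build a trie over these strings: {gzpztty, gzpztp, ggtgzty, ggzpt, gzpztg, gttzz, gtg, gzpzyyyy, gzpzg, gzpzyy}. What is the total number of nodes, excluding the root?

Trie structure (* marks end of a word):
(root)
└─ g
   ├─ g
   │  ├─ t
   │  │  └─ g
   │  │     └─ z
   │  │        └─ t
   │  │           └─ y *
   │  └─ z
   │     └─ p
   │        └─ t *
   ├─ t
   │  ├─ g *
   │  └─ t
   │     └─ z
   │        └─ z *
   └─ z
      └─ p
         └─ z
            ├─ g *
            ├─ t
            │  ├─ g *
            │  ├─ p *
            │  └─ t
            │     └─ y *
            └─ y
               └─ y *
                  └─ y
                     └─ y *
Counting every labelled node above: 28.

28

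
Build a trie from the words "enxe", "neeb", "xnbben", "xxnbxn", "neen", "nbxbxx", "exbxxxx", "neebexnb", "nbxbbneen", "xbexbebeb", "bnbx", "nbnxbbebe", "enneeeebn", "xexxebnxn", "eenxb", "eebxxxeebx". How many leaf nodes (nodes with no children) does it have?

Leaves are exactly the stored words that no other stored word extends.
Those words: "bnbx", "eebxxxeebx", "eenxb", "enneeeebn", "enxe", "exbxxxx", "nbnxbbebe", "nbxbbneen", "nbxbxx", "neebexnb", "neen", "xbexbebeb", "xexxebnxn", "xnbben", "xxnbxn"
Leaf count: 15

15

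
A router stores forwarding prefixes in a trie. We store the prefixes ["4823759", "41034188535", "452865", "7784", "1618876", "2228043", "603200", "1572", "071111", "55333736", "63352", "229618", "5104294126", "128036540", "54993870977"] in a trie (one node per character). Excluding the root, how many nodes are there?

98

Count nodes per top-level branch (shared prefixes stored once):
  '0'-branch (071111): 6 nodes
  '1'-branch (128036540, 1572, 1618876): 18 nodes
  '2'-branch (2228043, 229618): 11 nodes
  '4'-branch (41034188535, 452865, 4823759): 22 nodes
  '5'-branch (5104294126, 54993870977, 55333736): 27 nodes
  '6'-branch (603200, 63352): 10 nodes
  '7'-branch (7784): 4 nodes
Sum: 98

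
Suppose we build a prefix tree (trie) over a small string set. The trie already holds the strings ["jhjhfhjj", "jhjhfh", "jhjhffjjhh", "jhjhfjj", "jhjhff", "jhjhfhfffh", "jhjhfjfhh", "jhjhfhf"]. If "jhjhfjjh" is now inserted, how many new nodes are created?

1

Walking "jhjhfjjh" from the root, the first 7 characters ("jhjhfjj") follow existing edges; "h" is the first miss.
So 8 − 7 = 1 new nodes.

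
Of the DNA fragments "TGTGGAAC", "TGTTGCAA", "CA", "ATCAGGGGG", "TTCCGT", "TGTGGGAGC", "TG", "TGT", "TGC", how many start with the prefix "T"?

Filter for entries beginning with "T":
Words under "T": TG, TGC, TGT, TGTGGAAC, TGTGGGAGC, TGTTGCAA, TTCCGT
Count: 7

7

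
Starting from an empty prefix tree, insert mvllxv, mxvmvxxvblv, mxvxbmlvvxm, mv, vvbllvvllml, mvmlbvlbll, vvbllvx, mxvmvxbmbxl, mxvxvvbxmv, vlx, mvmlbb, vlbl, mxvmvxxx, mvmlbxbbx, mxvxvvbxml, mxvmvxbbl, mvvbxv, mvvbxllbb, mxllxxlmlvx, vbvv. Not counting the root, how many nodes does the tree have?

Count nodes per top-level branch (shared prefixes stored once):
  'm'-branch (mv, mvllxv, mvmlbb, mvmlbvlbll, mvmlbxbbx, mvvbxllbb, mvvbxv, mxllxxlmlvx, mxvmvxbbl, mxvmvxbmbxl, mxvmvxxvblv, mxvmvxxx, mxvxbmlvvxm, mxvxvvbxml, mxvxvvbxmv): 69 nodes
  'v'-branch (vbvv, vlbl, vlx, vvbllvvllml, vvbllvx): 19 nodes
Sum: 88

88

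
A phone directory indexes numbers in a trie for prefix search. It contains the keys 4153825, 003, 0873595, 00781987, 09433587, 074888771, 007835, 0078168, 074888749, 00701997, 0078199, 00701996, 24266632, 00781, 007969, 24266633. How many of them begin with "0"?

13

Traverse to the node for "0", then collect every word in that subtree.
Words under "0": 003, 00701996, 00701997, 00781, 0078168, 00781987, 0078199, 007835, 007969, 074888749, 074888771, 0873595, 09433587
Count: 13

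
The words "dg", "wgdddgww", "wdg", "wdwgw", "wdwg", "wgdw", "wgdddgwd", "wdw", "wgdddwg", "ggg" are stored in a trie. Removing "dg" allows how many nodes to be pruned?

After clearing the end-marker at "dg", prune upward until reaching a node still needed by another word.
No other word shares any prefix with "dg", so all 2 of its nodes go.
Nodes removed: 2

2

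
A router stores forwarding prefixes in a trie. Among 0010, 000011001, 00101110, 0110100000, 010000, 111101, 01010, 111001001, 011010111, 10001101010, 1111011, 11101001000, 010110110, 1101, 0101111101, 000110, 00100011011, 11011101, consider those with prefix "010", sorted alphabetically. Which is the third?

DFS of the "010" subtree visits, in order: "010000", "01010", "010110110", "0101111101"
Position 3: 010110110

010110110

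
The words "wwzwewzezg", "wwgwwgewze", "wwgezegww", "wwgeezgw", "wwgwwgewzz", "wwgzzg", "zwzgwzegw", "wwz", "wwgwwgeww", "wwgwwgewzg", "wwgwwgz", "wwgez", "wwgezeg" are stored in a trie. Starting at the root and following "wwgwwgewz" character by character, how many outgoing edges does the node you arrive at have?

3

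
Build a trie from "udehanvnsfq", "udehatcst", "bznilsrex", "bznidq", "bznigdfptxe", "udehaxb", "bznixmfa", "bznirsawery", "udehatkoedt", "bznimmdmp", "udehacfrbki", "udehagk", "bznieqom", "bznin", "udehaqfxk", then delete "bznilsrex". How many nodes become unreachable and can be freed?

5

After clearing the end-marker at "bznilsrex", prune upward until reaching a node still needed by another word.
The suffix "lsrex" (5 nodes) is used only by "bznilsrex"; the node for "bzni" still has the child "d", so pruning stops there.
Nodes removed: 5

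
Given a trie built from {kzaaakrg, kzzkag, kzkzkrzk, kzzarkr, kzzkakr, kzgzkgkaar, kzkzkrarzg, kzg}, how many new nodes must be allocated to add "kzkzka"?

1

"kzkzk" is already a path in the trie; the remaining "a" must be added.
New nodes needed: |"kzkzka"| − 5 = 6 − 5 = 1.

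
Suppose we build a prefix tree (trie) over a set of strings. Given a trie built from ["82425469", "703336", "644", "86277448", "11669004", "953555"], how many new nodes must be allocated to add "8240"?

1

Walking "8240" from the root, the first 3 characters ("824") follow existing edges; "0" is the first miss.
Each of the 1 remaining characters creates one node.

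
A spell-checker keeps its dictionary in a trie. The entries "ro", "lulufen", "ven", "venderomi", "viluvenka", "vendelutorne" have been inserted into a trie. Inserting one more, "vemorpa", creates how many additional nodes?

5

The longest prefix of "vemorpa" already in the trie is "ve" (length 2).
So 7 − 2 = 5 new nodes.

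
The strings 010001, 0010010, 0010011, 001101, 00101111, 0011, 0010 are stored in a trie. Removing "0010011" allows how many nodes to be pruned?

Walk "0010011" from the leaf back toward the root, removing each node that no remaining word uses.
The suffix "1" (1 node) is used only by "0010011"; the node for "001001" still has the child "0", so pruning stops there.
Nodes removed: 1

1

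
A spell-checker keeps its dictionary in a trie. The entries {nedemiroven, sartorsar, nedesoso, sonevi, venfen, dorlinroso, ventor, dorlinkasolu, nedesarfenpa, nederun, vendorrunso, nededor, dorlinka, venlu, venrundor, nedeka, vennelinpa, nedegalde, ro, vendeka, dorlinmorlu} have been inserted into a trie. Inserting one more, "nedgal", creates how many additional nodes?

3

Walking "nedgal" from the root, the first 3 characters ("ned") follow existing edges; "g" is the first miss.
New nodes needed: |"nedgal"| − 3 = 6 − 3 = 3.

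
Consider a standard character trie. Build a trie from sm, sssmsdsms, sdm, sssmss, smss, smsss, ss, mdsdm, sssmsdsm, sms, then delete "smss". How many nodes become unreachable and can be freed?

A node on "smss"'s path can go only if nothing else ends at it or branches off below it.
Every node on "smss" is still needed (e.g. by "smsss"), so nothing is freed.
Nodes removed: 0

0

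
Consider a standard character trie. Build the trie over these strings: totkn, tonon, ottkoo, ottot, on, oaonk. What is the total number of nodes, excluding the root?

21

Count nodes per top-level branch (shared prefixes stored once):
  'o'-branch (oaonk, on, ottkoo, ottot): 13 nodes
  't'-branch (tonon, totkn): 8 nodes
Sum: 21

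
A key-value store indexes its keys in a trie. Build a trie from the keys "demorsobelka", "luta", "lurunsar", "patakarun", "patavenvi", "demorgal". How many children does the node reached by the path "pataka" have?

1

Walk "pataka" from the root, arriving at one node.
Distinct next characters after "pataka": r.
That node has 1 child edge.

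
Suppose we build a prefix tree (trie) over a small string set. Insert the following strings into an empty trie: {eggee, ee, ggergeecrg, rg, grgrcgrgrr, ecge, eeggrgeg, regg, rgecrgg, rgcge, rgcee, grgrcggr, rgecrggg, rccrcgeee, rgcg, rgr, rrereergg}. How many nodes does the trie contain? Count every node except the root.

69

Trace insertions, counting only characters that open a new branch:
  "eggee" → 5 new (e, g, g, e, e)
  "ee" → prefix "e" already present; 1 new (e)
  "ggergeecrg" → 10 new (g, g, e, r, g, e, e, c, r, g)
  "rg" → 2 new (r, g)
  "grgrcgrgrr" → prefix "g" already present; 9 new (r, g, r, c, g, r, g, r, r)
  "ecge" → prefix "e" already present; 3 new (c, g, e)
  "eeggrgeg" → prefix "ee" already present; 6 new (g, g, r, g, e, g)
  "regg" → prefix "r" already present; 3 new (e, g, g)
  "rgecrgg" → prefix "rg" already present; 5 new (e, c, r, g, g)
  "rgcge" → prefix "rg" already present; 3 new (c, g, e)
  "rgcee" → prefix "rgc" already present; 2 new (e, e)
  "grgrcggr" → prefix "grgrcg" already present; 2 new (g, r)
  "rgecrggg" → prefix "rgecrgg" already present; 1 new (g)
  "rccrcgeee" → prefix "r" already present; 8 new (c, c, r, c, g, e, e, e)
  "rgcg" → prefix "rgcg" already present; 0 new (none)
  "rgr" → prefix "rg" already present; 1 new (r)
  "rrereergg" → prefix "r" already present; 8 new (r, e, r, e, e, r, g, g)
Total nodes = 5 + 1 + 10 + 2 + 9 + 3 + 6 + 3 + 5 + 3 + 2 + 2 + 1 + 8 + 0 + 1 + 8 = 69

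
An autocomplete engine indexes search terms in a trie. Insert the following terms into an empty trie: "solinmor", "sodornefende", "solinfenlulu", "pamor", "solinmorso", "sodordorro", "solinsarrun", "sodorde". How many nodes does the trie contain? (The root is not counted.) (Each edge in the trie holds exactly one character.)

Count nodes per top-level branch (shared prefixes stored once):
  'p'-branch (pamor): 5 nodes
  's'-branch (sodorde, sodordorro, sodornefende, solinfenlulu, solinmor, solinmorso, solinsarrun): 39 nodes
Sum: 44

44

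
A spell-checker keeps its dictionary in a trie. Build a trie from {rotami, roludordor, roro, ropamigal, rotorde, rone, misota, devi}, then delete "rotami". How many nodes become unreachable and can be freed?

3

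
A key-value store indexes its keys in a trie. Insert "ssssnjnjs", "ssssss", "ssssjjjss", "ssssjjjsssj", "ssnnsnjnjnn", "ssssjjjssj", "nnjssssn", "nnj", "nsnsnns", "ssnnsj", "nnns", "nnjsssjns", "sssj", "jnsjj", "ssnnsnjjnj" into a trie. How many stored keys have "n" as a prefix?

5

Walk to "n"; the words in its subtree are exactly those with that prefix.
Matches: "nnj", "nnjsssjns", "nnjssssn", "nnns", "nsnsnns"
Count: 5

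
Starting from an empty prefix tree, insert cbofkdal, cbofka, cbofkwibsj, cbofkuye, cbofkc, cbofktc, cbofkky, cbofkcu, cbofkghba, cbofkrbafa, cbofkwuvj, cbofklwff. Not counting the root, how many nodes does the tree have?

39

Trace insertions, counting only characters that open a new branch:
  "cbofkdal" → 8 new (c, b, o, f, k, d, a, l)
  "cbofka" → prefix "cbofk" already present; 1 new (a)
  "cbofkwibsj" → prefix "cbofk" already present; 5 new (w, i, b, s, j)
  "cbofkuye" → prefix "cbofk" already present; 3 new (u, y, e)
  "cbofkc" → prefix "cbofk" already present; 1 new (c)
  "cbofktc" → prefix "cbofk" already present; 2 new (t, c)
  "cbofkky" → prefix "cbofk" already present; 2 new (k, y)
  "cbofkcu" → prefix "cbofkc" already present; 1 new (u)
  "cbofkghba" → prefix "cbofk" already present; 4 new (g, h, b, a)
  "cbofkrbafa" → prefix "cbofk" already present; 5 new (r, b, a, f, a)
  "cbofkwuvj" → prefix "cbofkw" already present; 3 new (u, v, j)
  "cbofklwff" → prefix "cbofk" already present; 4 new (l, w, f, f)
Total nodes = 8 + 1 + 5 + 3 + 1 + 2 + 2 + 1 + 4 + 5 + 3 + 4 = 39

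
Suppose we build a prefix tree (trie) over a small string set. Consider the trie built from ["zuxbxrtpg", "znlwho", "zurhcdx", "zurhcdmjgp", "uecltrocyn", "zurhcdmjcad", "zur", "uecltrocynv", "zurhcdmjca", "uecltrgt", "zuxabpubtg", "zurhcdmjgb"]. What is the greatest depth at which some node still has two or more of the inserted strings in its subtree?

Look for the deepest trie node that still has at least two words in its subtree.
"uecltrocyn" and "uecltrocynv" agree on "uecltrocyn" (10 characters) before diverging; nothing deeper is shared.
Longest shared-prefix length: 10

10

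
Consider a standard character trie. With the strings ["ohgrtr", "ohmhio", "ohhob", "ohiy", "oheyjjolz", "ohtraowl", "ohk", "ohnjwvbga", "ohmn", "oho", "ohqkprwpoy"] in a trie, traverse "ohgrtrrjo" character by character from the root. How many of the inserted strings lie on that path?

1

Walk "ohgrtrrjo" from the root; an end-of-word marker is hit whenever a stored word is a prefix of "ohgrtrrjo".
Prefixes of the query that are stored words: "ohgrtr"
Count: 1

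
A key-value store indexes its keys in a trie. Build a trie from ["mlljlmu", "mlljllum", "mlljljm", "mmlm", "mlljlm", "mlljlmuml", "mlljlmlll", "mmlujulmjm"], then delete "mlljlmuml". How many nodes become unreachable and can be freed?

2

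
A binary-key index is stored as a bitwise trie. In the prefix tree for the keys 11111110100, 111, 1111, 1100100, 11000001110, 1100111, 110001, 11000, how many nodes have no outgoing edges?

5

Leaves are exactly the stored words that no other stored word extends.
Those words: "11000001110", "110001", "1100100", "1100111", "11111110100"
Leaf count: 5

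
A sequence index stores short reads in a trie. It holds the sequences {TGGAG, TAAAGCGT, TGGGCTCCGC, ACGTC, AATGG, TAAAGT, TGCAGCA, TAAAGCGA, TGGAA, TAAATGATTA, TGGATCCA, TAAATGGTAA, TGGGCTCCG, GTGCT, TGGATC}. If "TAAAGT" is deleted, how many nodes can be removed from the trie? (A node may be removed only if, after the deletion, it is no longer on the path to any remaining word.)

1

A node on "TAAAGT"'s path can go only if nothing else ends at it or branches off below it.
The suffix "T" (1 node) is used only by "TAAAGT"; the node for "TAAAG" still has the child "C", so pruning stops there.
Nodes removed: 1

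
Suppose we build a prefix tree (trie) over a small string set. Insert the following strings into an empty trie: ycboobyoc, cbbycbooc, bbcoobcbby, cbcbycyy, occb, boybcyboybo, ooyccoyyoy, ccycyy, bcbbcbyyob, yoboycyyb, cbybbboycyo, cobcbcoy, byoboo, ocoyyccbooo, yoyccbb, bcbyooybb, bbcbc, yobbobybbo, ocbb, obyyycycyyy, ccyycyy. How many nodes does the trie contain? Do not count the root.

145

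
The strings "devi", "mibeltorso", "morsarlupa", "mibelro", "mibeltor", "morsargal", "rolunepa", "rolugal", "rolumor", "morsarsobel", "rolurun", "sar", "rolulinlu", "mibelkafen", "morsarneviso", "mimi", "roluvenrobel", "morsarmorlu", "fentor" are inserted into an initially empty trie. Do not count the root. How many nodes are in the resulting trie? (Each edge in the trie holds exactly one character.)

90

Count nodes per top-level branch (shared prefixes stored once):
  'd'-branch (devi): 4 nodes
  'f'-branch (fentor): 6 nodes
  'm'-branch (mibelkafen, mibelro, mibeltor, mibeltorso, mimi, morsargal, morsarlupa, morsarmorlu, morsarneviso, morsarsobel): 47 nodes
  'r'-branch (rolugal, rolulinlu, rolumor, rolunepa, rolurun, roluvenrobel): 30 nodes
  's'-branch (sar): 3 nodes
Sum: 90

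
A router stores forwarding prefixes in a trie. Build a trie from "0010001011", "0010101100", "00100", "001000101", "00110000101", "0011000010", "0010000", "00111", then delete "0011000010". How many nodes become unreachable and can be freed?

0

Walk "0011000010" from the leaf back toward the root, removing each node that no remaining word uses.
Every node on "0011000010" is still needed (e.g. by "00110000101"), so nothing is freed.
Nodes removed: 0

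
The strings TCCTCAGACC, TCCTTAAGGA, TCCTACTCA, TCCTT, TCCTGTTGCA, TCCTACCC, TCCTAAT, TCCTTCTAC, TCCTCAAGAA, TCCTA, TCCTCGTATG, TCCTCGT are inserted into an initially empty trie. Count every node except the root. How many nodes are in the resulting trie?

For each word, the new-node count is its length minus the longest prefix already in the trie:
  "TCCTCAGACC" → 10 new (T, C, C, T, C, A, G, A, C, C)
  "TCCTTAAGGA" → prefix "TCCT" already present; 6 new (T, A, A, G, G, A)
  "TCCTACTCA" → prefix "TCCT" already present; 5 new (A, C, T, C, A)
  "TCCTT" → prefix "TCCTT" already present; 0 new (none)
  "TCCTGTTGCA" → prefix "TCCT" already present; 6 new (G, T, T, G, C, A)
  "TCCTACCC" → prefix "TCCTAC" already present; 2 new (C, C)
  "TCCTAAT" → prefix "TCCTA" already present; 2 new (A, T)
  "TCCTTCTAC" → prefix "TCCTT" already present; 4 new (C, T, A, C)
  "TCCTCAAGAA" → prefix "TCCTCA" already present; 4 new (A, G, A, A)
  "TCCTA" → prefix "TCCTA" already present; 0 new (none)
  "TCCTCGTATG" → prefix "TCCTC" already present; 5 new (G, T, A, T, G)
  "TCCTCGT" → prefix "TCCTCGT" already present; 0 new (none)
Total nodes = 10 + 6 + 5 + 0 + 6 + 2 + 2 + 4 + 4 + 0 + 5 + 0 = 44

44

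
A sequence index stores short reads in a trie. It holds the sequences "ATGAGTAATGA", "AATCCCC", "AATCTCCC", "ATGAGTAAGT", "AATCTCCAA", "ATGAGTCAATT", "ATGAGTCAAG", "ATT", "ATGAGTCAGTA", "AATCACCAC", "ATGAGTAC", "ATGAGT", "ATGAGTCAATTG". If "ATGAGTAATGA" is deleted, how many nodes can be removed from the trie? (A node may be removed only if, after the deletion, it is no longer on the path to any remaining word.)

After clearing the end-marker at "ATGAGTAATGA", prune upward until reaching a node still needed by another word.
The suffix "TGA" (3 nodes) is used only by "ATGAGTAATGA"; the node for "ATGAGTAA" still has the child "G", so pruning stops there.
Nodes removed: 3

3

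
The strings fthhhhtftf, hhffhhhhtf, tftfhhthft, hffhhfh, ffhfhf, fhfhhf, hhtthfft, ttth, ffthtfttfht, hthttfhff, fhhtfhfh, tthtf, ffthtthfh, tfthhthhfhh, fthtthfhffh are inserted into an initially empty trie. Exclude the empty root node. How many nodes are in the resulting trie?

Count nodes per top-level branch (shared prefixes stored once):
  'f'-branch (ffhfhf, ffthtfttfht, ffthtthfh, fhfhhf, fhhtfhfh, fthhhhtftf, fthtthfhffh): 47 nodes
  'h'-branch (hffhhfh, hhffhhhhtf, hhtthfft, hthttfhff): 30 nodes
  't'-branch (tftfhhthft, tfthhthhfhh, tthtf, ttth): 24 nodes
Sum: 101

101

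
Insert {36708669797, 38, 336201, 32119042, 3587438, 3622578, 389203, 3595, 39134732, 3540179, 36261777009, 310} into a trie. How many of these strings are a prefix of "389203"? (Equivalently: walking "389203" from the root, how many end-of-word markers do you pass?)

2

Traverse "389203" character by character; count nodes along the way that are marked as word ends.
Prefixes of the query that are stored words: "38", "389203"
Count: 2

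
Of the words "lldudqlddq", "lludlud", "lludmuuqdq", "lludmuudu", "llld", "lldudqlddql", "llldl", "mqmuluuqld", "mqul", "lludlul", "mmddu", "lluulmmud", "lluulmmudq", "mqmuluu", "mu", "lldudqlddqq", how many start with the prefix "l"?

Walk to "l"; the words in its subtree are exactly those with that prefix.
Words under "l": lldudqlddq, lldudqlddql, lldudqlddqq, llld, llldl, lludlud, lludlul, lludmuudu, lludmuuqdq, lluulmmud, lluulmmudq
Count: 11

11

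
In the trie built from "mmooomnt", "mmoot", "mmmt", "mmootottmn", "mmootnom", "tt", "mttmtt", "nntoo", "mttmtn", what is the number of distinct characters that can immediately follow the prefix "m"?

The children of the "m" node are the distinct next characters among strings starting with "m".
Characters that immediately follow "m" among the stored strings: {m, t}.
That node has 2 child edges.

2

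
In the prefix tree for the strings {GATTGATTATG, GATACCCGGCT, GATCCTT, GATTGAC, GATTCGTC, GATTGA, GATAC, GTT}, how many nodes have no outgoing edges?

6

A leaf is a node with no children — equivalently, the end of a word that is not a proper prefix of any other stored word.
Those words: "GATACCCGGCT", "GATCCTT", "GATTCGTC", "GATTGAC", "GATTGATTATG", "GTT"
Leaf count: 6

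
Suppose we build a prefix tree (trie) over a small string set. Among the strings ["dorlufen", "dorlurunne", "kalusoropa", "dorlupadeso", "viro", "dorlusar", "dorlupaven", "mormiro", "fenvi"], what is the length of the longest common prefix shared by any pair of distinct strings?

Look for the deepest trie node that still has at least two words in its subtree.
"dorlupadeso" and "dorlupaven" agree on "dorlupa" (7 characters) before diverging; nothing deeper is shared.
Longest shared-prefix length: 7

7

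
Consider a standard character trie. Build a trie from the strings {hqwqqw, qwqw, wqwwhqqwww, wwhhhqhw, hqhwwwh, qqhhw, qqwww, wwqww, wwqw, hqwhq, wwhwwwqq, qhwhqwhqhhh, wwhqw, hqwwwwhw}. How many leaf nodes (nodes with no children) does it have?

13

Leaves are exactly the stored words that no other stored word extends.
Those words: "hqhwwwh", "hqwhq", "hqwqqw", "hqwwwwhw", "qhwhqwhqhhh", "qqhhw", "qqwww", "qwqw", "wqwwhqqwww", "wwhhhqhw", "wwhqw", "wwhwwwqq", "wwqww"
Leaf count: 13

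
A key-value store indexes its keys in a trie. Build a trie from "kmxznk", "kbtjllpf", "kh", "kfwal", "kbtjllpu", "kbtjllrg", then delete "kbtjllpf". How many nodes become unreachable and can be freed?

After clearing the end-marker at "kbtjllpf", prune upward until reaching a node still needed by another word.
The suffix "f" (1 node) is used only by "kbtjllpf"; the node for "kbtjllp" still has the child "u", so pruning stops there.
Nodes removed: 1

1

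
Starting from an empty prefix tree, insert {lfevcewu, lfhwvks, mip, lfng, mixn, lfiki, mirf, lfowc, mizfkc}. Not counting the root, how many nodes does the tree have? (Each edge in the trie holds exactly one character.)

32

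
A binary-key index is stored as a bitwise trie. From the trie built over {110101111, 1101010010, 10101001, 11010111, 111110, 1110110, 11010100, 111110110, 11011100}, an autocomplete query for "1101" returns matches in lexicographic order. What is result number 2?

DFS of the "1101" subtree visits, in order: "11010100", "1101010010", "11010111", "110101111", "11011100"
Position 2: 1101010010

1101010010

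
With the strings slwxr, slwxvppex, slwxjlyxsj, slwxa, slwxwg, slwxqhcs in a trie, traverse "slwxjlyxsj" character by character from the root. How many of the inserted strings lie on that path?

1

Traverse "slwxjlyxsj" character by character; count nodes along the way that are marked as word ends.
Prefixes of the query that are stored words: "slwxjlyxsj"
Count: 1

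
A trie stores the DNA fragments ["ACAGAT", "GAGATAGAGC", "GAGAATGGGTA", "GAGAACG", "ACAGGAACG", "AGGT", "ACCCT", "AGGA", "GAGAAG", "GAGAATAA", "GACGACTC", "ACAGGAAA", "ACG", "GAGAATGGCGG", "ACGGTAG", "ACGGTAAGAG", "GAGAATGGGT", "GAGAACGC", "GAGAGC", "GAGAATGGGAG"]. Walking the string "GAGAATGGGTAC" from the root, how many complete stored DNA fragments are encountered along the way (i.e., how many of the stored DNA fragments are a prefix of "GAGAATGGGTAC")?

2

Traverse "GAGAATGGGTAC" character by character; count nodes along the way that are marked as word ends.
Prefixes of the query that are stored words: "GAGAATGGGT", "GAGAATGGGTA"
Count: 2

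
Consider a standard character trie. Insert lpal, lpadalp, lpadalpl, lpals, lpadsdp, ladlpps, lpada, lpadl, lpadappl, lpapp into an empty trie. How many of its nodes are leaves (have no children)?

A leaf is a node with no children — equivalently, the end of a word that is not a proper prefix of any other stored word.
Those words: "ladlpps", "lpadalpl", "lpadappl", "lpadl", "lpadsdp", "lpals", "lpapp"
Leaf count: 7

7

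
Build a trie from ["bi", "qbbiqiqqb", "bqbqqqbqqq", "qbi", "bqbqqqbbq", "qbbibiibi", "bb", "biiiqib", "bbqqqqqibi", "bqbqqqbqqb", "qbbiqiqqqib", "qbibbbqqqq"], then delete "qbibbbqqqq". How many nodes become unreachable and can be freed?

Walk "qbibbbqqqq" from the leaf back toward the root, removing each node that no remaining word uses.
The suffix "bbbqqqq" (7 nodes) is used only by "qbibbbqqqq"; "qbi" is itself a stored word, so pruning stops there.
Nodes removed: 7

7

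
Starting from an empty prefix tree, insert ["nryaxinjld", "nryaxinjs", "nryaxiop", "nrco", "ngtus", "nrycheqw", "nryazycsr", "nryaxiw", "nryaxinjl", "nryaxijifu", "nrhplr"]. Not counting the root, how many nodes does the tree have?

Trie structure (* marks end of a word):
(root)
└─ n
   ├─ g
   │  └─ t
   │     └─ u
   │        └─ s *
   └─ r
      ├─ c
      │  └─ o *
      ├─ h
      │  └─ p
      │     └─ l
      │        └─ r *
      └─ y
         ├─ a
         │  ├─ x
         │  │  └─ i
         │  │     ├─ j
         │  │     │  └─ i
         │  │     │     └─ f
         │  │     │        └─ u *
         │  │     ├─ n
         │  │     │  └─ j
         │  │     │     ├─ l *
         │  │     │     │  └─ d *
         │  │     │     └─ s *
         │  │     ├─ o
         │  │     │  └─ p *
         │  │     └─ w *
         │  └─ z
         │     └─ y
         │        └─ c
         │           └─ s
         │              └─ r *
         └─ c
            └─ h
               └─ e
                  └─ q
                     └─ w *
Counting every labelled node above: 38.

38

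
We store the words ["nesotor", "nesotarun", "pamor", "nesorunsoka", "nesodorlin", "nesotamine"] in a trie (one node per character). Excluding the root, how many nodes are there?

Count nodes per top-level branch (shared prefixes stored once):
  'n'-branch (nesodorlin, nesorunsoka, nesotamine, nesotarun, nesotor): 28 nodes
  'p'-branch (pamor): 5 nodes
Sum: 33

33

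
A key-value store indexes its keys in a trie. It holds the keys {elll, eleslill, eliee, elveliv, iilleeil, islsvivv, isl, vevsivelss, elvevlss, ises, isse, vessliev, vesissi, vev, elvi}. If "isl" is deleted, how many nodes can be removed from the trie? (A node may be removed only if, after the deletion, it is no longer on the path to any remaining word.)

After clearing the end-marker at "isl", prune upward until reaching a node still needed by another word.
Every node on "isl" is still needed (e.g. by "islsvivv"), so nothing is freed.
Nodes removed: 0

0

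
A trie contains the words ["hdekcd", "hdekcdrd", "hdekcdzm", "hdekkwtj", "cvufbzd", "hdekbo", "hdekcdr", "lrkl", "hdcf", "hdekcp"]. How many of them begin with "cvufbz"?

Filter for entries beginning with "cvufbz":
Words under "cvufbz": cvufbzd
Count: 1

1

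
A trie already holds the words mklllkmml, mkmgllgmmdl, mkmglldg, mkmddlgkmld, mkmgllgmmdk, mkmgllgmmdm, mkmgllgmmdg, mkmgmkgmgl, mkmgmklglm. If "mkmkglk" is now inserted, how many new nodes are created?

The longest prefix of "mkmkglk" already in the trie is "mkm" (length 3).
So 7 − 3 = 4 new nodes.

4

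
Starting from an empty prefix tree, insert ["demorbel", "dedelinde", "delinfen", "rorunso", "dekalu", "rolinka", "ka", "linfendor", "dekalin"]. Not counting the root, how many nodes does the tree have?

Insert word by word; a character creates a node only if that edge doesn't already exist:
  "demorbel" → 8 new (d, e, m, o, r, b, e, l)
  "dedelinde" → prefix "de" already present; 7 new (d, e, l, i, n, d, e)
  "delinfen" → prefix "de" already present; 6 new (l, i, n, f, e, n)
  "rorunso" → 7 new (r, o, r, u, n, s, o)
  "dekalu" → prefix "de" already present; 4 new (k, a, l, u)
  "rolinka" → prefix "ro" already present; 5 new (l, i, n, k, a)
  "ka" → 2 new (k, a)
  "linfendor" → 9 new (l, i, n, f, e, n, d, o, r)
  "dekalin" → prefix "dekal" already present; 2 new (i, n)
Total nodes = 8 + 7 + 6 + 7 + 4 + 5 + 2 + 9 + 2 = 50

50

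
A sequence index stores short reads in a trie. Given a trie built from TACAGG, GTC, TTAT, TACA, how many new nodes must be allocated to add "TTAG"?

1

Walking "TTAG" from the root, the first 3 characters ("TTA") follow existing edges; "G" is the first miss.
New nodes needed: |"TTAG"| − 3 = 4 − 3 = 1.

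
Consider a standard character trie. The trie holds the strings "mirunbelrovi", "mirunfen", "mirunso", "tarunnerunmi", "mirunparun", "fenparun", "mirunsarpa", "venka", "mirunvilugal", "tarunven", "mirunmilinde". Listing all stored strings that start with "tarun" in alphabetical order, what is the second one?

Filter for "tarun…" and sort: "tarunnerunmi", "tarunven"
The 2nd is tarunven.

tarunven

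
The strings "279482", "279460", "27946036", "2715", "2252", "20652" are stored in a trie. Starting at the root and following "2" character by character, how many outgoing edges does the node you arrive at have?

Follow the path "2" to its node, then look at its outgoing edges.
Characters that immediately follow "2" among the stored strings: {0, 2, 7}.
That node has 3 child edges.

3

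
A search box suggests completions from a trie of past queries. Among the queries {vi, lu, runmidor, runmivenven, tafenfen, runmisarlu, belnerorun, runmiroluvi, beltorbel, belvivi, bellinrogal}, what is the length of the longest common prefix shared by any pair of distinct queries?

Look for the deepest trie node that still has at least two words in its subtree.
e.g. "runmidor" and "runmiroluvi" share the prefix "runmi" of length 5; no pair shares a longer one.
Longest shared-prefix length: 5

5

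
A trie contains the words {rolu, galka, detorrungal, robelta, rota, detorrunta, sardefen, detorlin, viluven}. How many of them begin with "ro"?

Filter for entries beginning with "ro":
Matches: "robelta", "rolu", "rota"
Count: 3

3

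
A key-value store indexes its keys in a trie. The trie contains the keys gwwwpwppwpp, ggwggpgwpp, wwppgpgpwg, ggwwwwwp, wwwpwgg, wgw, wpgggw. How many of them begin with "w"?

4

Walk to "w"; the words in its subtree are exactly those with that prefix.
Matches: "wgw", "wpgggw", "wwppgpgpwg", "wwwpwgg"
Count: 4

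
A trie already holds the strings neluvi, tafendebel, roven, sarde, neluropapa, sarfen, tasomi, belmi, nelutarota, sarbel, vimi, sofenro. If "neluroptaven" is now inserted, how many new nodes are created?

5

The longest prefix of "neluroptaven" already in the trie is "nelurop" (length 7).
New nodes needed: |"neluroptaven"| − 7 = 12 − 7 = 5.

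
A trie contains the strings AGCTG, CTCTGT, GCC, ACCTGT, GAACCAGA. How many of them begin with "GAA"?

Filter for entries beginning with "GAA":
Matches: "GAACCAGA"
Count: 1

1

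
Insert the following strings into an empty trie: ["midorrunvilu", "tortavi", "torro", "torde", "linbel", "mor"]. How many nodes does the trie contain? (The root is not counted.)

31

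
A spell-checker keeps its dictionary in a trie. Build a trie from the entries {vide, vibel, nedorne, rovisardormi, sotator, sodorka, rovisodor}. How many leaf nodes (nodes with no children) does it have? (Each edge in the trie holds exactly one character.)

7

A leaf is a node with no children — equivalently, the end of a word that is not a proper prefix of any other stored word.
Those words: "nedorne", "rovisardormi", "rovisodor", "sodorka", "sotator", "vibel", "vide"
Leaf count: 7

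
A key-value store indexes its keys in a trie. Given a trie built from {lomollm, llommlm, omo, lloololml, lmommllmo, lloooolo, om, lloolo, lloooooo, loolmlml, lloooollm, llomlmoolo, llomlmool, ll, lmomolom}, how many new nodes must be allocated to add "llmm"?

2

Walking "llmm" from the root, the first 2 characters ("ll") follow existing edges; "m" is the first miss.
So 4 − 2 = 2 new nodes.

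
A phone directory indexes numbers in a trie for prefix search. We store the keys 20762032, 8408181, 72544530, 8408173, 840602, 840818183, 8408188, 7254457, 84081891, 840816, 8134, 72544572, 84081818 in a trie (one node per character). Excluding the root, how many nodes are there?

Insert word by word; a character creates a node only if that edge doesn't already exist:
  "20762032" → 8 new (2, 0, 7, 6, 2, 0, 3, 2)
  "8408181" → 7 new (8, 4, 0, 8, 1, 8, 1)
  "72544530" → 8 new (7, 2, 5, 4, 4, 5, 3, 0)
  "8408173" → prefix "84081" already present; 2 new (7, 3)
  "840602" → prefix "840" already present; 3 new (6, 0, 2)
  "840818183" → prefix "8408181" already present; 2 new (8, 3)
  "8408188" → prefix "840818" already present; 1 new (8)
  "7254457" → prefix "725445" already present; 1 new (7)
  "84081891" → prefix "840818" already present; 2 new (9, 1)
  "840816" → prefix "84081" already present; 1 new (6)
  "8134" → prefix "8" already present; 3 new (1, 3, 4)
  "72544572" → prefix "7254457" already present; 1 new (2)
  "84081818" → prefix "84081818" already present; 0 new (none)
Total nodes = 8 + 7 + 8 + 2 + 3 + 2 + 1 + 1 + 2 + 1 + 3 + 1 + 0 = 39

39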